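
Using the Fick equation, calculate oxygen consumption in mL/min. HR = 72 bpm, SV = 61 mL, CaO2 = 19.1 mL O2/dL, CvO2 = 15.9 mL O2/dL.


CO = HR*SV = 72*61/1000 = 4.392 L/min
a-v O2 diff = 19.1 - 15.9 = 3.2 mL/dL
VO2 = CO * (CaO2-CvO2) * 10 dL/L
VO2 = 4.392 * 3.2 * 10
VO2 = 140.5 mL/min


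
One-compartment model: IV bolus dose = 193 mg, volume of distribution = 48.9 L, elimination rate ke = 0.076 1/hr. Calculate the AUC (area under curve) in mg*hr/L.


C0 = Dose/Vd = 193/48.9 = 3.94683 mg/L
AUC = C0/ke = 3.94683/0.076
AUC = 51.93 mg*hr/L


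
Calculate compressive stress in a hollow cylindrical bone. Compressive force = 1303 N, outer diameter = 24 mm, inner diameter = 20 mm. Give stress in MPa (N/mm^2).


A = pi*(r_o^2 - r_i^2)
r_o = 12 mm, r_i = 10 mm
A = 138.23 mm^2
sigma = F/A = 1303 / 138.23
sigma = 9.426 MPa


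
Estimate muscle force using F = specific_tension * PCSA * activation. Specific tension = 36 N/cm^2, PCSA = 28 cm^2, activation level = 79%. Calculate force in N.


F = sigma * PCSA * activation
F = 36 * 28 * 0.79
F = 796.3 N


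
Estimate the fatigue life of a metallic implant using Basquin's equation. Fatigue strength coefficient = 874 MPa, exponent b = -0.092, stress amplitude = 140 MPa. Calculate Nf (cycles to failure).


sigma_a = sigma_f' * (2Nf)^b
2Nf = (sigma_a/sigma_f')^(1/b)
2Nf = (140/874)^(1/-0.092)
2Nf = 4.4205032e+08
Nf = 2.2103e+08


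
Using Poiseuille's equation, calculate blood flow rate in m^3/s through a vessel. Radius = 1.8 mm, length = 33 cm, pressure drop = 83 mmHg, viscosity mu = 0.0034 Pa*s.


Q = pi*r^4*dP / (8*mu*L)
r = 0.0018 m, L = 0.33 m
dP = 83 mmHg = 11065.726 Pa
Q = 4.0657e-05 m^3/s


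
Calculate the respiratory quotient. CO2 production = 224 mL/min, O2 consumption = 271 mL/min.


RQ = VCO2 / VO2
RQ = 224 / 271
RQ = 0.8266


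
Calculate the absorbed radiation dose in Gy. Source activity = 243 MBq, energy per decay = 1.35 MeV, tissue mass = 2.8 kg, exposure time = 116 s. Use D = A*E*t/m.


A = 243 MBq = 2.4300e+08 Bq
E = 1.35 MeV = 2.1627e-13 J
D = A*E*t/m = 2.4300e+08*2.1627e-13*116/2.8
D = 0.002177 Gy


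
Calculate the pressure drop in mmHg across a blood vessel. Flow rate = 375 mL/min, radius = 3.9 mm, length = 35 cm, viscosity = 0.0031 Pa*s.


dP = 8*mu*L*Q / (pi*r^4)
Q = 375 mL/min = 6.25e-06 m^3/s
dP = 74.6434 Pa = 74.6434 / 133.322 mmHg = 0.5599 mmHg


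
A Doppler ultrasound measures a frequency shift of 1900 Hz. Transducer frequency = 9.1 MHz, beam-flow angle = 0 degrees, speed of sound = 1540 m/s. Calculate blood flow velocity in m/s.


v = fd * c / (2 * f0 * cos(theta))
v = 1900 * 1540 / (2 * 9.1000e+06 * cos(0))
v = 0.1608 m/s


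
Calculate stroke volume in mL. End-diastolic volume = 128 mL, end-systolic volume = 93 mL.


SV = EDV - ESV
SV = 128 - 93
SV = 35 mL


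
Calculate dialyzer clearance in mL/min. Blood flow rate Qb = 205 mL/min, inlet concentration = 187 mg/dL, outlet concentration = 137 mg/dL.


K = Qb * (Cb_in - Cb_out) / Cb_in
K = 205 * (187 - 137) / 187
K = 54.81 mL/min


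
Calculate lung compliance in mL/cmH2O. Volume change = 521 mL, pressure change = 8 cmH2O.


C = dV / dP
C = 521 / 8
C = 65.12 mL/cmH2O


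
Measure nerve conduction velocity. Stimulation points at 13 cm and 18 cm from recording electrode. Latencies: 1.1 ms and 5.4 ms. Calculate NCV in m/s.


Distance = (18 - 13) / 100 = 0.05 m
dt = (5.4 - 1.1) / 1000 = 0.0043 s
NCV = dist / dt = 11.63 m/s


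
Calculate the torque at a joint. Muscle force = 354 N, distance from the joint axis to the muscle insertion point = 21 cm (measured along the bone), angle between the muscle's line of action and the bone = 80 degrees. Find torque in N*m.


Torque = F * d * sin(theta)   (moment arm = d*sin(theta))
d = 21 cm = 0.21 m
Torque = 354 * 0.21 * sin(80)
Torque = 73.21 N*m


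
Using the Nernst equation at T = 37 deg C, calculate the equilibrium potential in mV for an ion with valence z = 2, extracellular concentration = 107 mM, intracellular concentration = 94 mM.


E = (RT/(zF)) * ln(C_out/C_in)
T = 37 + 273.15 = 310.15 K
E = (8.314 * 310.15 / (2 * 96485)) * ln(107/94)
E = 1.731 mV


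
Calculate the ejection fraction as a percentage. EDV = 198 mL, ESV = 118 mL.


SV = EDV - ESV = 198 - 118 = 80 mL
EF = SV/EDV * 100 = 80/198 * 100
EF = 40.4%


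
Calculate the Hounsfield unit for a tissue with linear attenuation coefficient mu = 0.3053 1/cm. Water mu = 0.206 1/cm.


HU = ((mu_tissue - mu_water) / mu_water) * 1000
HU = ((0.3053 - 0.206) / 0.206) * 1000
HU = 482


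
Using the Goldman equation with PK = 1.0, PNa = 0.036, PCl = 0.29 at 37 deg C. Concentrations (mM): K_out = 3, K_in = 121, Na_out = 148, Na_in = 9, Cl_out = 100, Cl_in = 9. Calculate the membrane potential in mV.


Vm = (RT/F)*ln((PK*Ko + PNa*Nao + PCl*Cli)/(PK*Ki + PNa*Nai + PCl*Clo))
Numer = 10.938, Denom = 150.324
Vm = -70.03 mV


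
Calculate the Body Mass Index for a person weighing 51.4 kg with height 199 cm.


BMI = weight / height^2
height = 199 cm = 1.99 m
BMI = 51.4 / 1.99^2
BMI = 12.98 kg/m^2


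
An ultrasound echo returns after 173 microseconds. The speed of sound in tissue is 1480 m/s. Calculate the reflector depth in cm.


depth = c * t / 2
t = 173 us = 1.7300e-04 s
depth = 1480 * 1.7300e-04 / 2
depth = 0.12802 m = 12.802 cm


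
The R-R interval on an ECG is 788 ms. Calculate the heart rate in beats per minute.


HR = 60 / RR_interval(s)
RR = 788 ms = 0.788 s
HR = 60 / 0.788 = 76.14 bpm


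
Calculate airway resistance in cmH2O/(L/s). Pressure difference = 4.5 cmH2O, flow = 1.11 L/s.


R = dP / flow
R = 4.5 / 1.11
R = 4.054 cmH2O/(L/s)


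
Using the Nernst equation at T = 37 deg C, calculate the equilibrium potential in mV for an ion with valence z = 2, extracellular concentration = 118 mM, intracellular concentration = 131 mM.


E = (RT/(zF)) * ln(C_out/C_in)
T = 37 + 273.15 = 310.15 K
E = (8.314 * 310.15 / (2 * 96485)) * ln(118/131)
E = -1.397 mV


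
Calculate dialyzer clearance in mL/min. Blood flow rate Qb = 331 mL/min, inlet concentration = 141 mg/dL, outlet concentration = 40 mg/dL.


K = Qb * (Cb_in - Cb_out) / Cb_in
K = 331 * (141 - 40) / 141
K = 237.1 mL/min


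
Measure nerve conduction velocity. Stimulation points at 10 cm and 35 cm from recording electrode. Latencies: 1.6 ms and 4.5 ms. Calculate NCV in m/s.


Distance = (35 - 10) / 100 = 0.25 m
dt = (4.5 - 1.6) / 1000 = 0.0029 s
NCV = dist / dt = 86.21 m/s


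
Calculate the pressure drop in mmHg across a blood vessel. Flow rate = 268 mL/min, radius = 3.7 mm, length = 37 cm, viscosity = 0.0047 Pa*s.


dP = 8*mu*L*Q / (pi*r^4)
Q = 268 mL/min = 4.46667e-06 m^3/s
dP = 105.54 Pa = 105.54 / 133.322 mmHg = 0.7916 mmHg


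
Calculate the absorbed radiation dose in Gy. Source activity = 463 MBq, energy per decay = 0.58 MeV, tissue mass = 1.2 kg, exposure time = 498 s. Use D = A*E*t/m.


A = 463 MBq = 4.6300e+08 Bq
E = 0.58 MeV = 9.2916e-14 J
D = A*E*t/m = 4.6300e+08*9.2916e-14*498/1.2
D = 0.01785 Gy


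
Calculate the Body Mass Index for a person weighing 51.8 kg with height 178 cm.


BMI = weight / height^2
height = 178 cm = 1.78 m
BMI = 51.8 / 1.78^2
BMI = 16.35 kg/m^2


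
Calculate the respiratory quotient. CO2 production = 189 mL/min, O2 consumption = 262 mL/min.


RQ = VCO2 / VO2
RQ = 189 / 262
RQ = 0.7214


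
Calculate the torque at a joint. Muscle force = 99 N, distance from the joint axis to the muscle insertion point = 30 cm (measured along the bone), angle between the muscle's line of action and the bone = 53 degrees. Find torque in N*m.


Torque = F * d * sin(theta)   (moment arm = d*sin(theta))
d = 30 cm = 0.3 m
Torque = 99 * 0.3 * sin(53)
Torque = 23.72 N*m


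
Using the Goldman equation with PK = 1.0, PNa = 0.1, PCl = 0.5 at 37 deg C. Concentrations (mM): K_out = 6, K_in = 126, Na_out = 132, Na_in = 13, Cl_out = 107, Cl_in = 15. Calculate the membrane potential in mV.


Vm = (RT/F)*ln((PK*Ko + PNa*Nao + PCl*Cli)/(PK*Ki + PNa*Nai + PCl*Clo))
Numer = 26.7, Denom = 180.8
Vm = -51.12 mV


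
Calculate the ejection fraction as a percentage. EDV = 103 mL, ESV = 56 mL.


SV = EDV - ESV = 103 - 56 = 47 mL
EF = SV/EDV * 100 = 47/103 * 100
EF = 45.63%


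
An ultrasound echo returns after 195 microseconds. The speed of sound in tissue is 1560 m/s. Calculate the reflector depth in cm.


depth = c * t / 2
t = 195 us = 1.9500e-04 s
depth = 1560 * 1.9500e-04 / 2
depth = 0.1521 m = 15.21 cm


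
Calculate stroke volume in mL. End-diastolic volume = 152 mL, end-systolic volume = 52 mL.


SV = EDV - ESV
SV = 152 - 52
SV = 100 mL


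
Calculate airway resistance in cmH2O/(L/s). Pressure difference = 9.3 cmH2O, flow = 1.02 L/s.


R = dP / flow
R = 9.3 / 1.02
R = 9.118 cmH2O/(L/s)


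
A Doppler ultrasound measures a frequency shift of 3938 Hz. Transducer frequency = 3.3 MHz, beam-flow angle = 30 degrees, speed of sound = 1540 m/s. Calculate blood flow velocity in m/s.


v = fd * c / (2 * f0 * cos(theta))
v = 3938 * 1540 / (2 * 3.3000e+06 * cos(30))
v = 1.061 m/s


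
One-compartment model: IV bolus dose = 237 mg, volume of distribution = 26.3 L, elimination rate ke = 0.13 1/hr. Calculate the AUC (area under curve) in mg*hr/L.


C0 = Dose/Vd = 237/26.3 = 9.01141 mg/L
AUC = C0/ke = 9.01141/0.13
AUC = 69.32 mg*hr/L


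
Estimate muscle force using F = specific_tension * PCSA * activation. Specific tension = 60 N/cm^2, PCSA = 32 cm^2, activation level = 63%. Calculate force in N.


F = sigma * PCSA * activation
F = 60 * 32 * 0.63
F = 1210 N


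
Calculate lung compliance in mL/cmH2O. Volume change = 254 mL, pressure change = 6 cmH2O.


C = dV / dP
C = 254 / 6
C = 42.33 mL/cmH2O


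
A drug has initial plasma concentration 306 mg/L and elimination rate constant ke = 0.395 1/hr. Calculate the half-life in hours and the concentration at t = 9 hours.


t_half = ln(2) / ke = 0.693147 / 0.395 = 1.755 hr
C(t) = C0 * exp(-ke*t) = 306 * exp(-0.395*9)
C(9) = 8.746 mg/L


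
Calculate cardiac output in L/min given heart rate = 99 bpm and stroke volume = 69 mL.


CO = HR * SV
CO = 99 * 69 / 1000
CO = 6.831 L/min


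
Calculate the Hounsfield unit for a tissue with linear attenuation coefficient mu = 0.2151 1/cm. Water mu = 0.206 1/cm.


HU = ((mu_tissue - mu_water) / mu_water) * 1000
HU = ((0.2151 - 0.206) / 0.206) * 1000
HU = 44.17


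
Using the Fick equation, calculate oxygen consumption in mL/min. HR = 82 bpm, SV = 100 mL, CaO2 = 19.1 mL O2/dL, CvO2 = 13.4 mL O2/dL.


CO = HR*SV = 82*100/1000 = 8.2 L/min
a-v O2 diff = 19.1 - 13.4 = 5.7 mL/dL
VO2 = CO * (CaO2-CvO2) * 10 dL/L
VO2 = 8.2 * 5.7 * 10
VO2 = 467.4 mL/min


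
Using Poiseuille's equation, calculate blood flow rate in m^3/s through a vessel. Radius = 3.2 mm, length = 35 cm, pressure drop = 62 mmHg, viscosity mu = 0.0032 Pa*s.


Q = pi*r^4*dP / (8*mu*L)
r = 0.0032 m, L = 0.35 m
dP = 62 mmHg = 8265.964 Pa
Q = 3.0390e-04 m^3/s


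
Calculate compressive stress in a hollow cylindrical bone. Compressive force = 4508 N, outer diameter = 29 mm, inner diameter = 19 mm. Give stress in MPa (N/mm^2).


A = pi*(r_o^2 - r_i^2)
r_o = 14.5 mm, r_i = 9.5 mm
A = 376.991 mm^2
sigma = F/A = 4508 / 376.991
sigma = 11.96 MPa


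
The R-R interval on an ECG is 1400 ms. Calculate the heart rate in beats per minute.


HR = 60 / RR_interval(s)
RR = 1400 ms = 1.4 s
HR = 60 / 1.4 = 42.86 bpm


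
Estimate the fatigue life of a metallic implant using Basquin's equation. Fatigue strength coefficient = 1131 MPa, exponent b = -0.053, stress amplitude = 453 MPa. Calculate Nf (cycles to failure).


sigma_a = sigma_f' * (2Nf)^b
2Nf = (sigma_a/sigma_f')^(1/b)
2Nf = (453/1131)^(1/-0.053)
2Nf = 31437034
Nf = 1.5719e+07


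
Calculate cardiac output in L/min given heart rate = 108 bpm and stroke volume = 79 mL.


CO = HR * SV
CO = 108 * 79 / 1000
CO = 8.532 L/min


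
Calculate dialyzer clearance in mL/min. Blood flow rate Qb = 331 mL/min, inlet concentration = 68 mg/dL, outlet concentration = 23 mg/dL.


K = Qb * (Cb_in - Cb_out) / Cb_in
K = 331 * (68 - 23) / 68
K = 219 mL/min


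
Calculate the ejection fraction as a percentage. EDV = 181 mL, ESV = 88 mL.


SV = EDV - ESV = 181 - 88 = 93 mL
EF = SV/EDV * 100 = 93/181 * 100
EF = 51.38%


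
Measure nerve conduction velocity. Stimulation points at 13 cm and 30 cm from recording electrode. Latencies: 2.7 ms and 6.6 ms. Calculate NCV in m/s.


Distance = (30 - 13) / 100 = 0.17 m
dt = (6.6 - 2.7) / 1000 = 0.0039 s
NCV = dist / dt = 43.59 m/s


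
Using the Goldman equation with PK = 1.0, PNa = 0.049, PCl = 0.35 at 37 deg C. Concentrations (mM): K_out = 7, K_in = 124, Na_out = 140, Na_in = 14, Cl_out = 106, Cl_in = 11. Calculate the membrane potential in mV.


Vm = (RT/F)*ln((PK*Ko + PNa*Nao + PCl*Cli)/(PK*Ki + PNa*Nai + PCl*Clo))
Numer = 17.71, Denom = 161.786
Vm = -59.12 mV


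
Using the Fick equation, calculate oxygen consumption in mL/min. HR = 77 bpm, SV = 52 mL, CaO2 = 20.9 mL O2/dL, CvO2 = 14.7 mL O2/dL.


CO = HR*SV = 77*52/1000 = 4.004 L/min
a-v O2 diff = 20.9 - 14.7 = 6.2 mL/dL
VO2 = CO * (CaO2-CvO2) * 10 dL/L
VO2 = 4.004 * 6.2 * 10
VO2 = 248.2 mL/min


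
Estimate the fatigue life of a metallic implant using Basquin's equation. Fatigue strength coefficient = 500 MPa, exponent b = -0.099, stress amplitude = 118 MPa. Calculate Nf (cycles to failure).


sigma_a = sigma_f' * (2Nf)^b
2Nf = (sigma_a/sigma_f')^(1/b)
2Nf = (118/500)^(1/-0.099)
2Nf = 2158848.6
Nf = 1.0794e+06


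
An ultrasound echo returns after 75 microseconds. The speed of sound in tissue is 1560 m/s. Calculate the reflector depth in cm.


depth = c * t / 2
t = 75 us = 7.5000e-05 s
depth = 1560 * 7.5000e-05 / 2
depth = 0.0585 m = 5.85 cm


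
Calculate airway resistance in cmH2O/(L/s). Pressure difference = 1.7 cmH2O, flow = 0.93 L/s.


R = dP / flow
R = 1.7 / 0.93
R = 1.828 cmH2O/(L/s)


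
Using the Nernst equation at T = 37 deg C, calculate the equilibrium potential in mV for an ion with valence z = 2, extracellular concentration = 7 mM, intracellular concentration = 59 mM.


E = (RT/(zF)) * ln(C_out/C_in)
T = 37 + 273.15 = 310.15 K
E = (8.314 * 310.15 / (2 * 96485)) * ln(7/59)
E = -28.48 mV


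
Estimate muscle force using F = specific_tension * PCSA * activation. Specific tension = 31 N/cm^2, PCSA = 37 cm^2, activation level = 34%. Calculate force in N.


F = sigma * PCSA * activation
F = 31 * 37 * 0.34
F = 390 N


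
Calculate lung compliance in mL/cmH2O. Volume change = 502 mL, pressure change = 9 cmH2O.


C = dV / dP
C = 502 / 9
C = 55.78 mL/cmH2O


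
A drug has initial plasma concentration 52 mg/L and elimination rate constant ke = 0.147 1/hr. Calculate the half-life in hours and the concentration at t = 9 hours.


t_half = ln(2) / ke = 0.693147 / 0.147 = 4.715 hr
C(t) = C0 * exp(-ke*t) = 52 * exp(-0.147*9)
C(9) = 13.85 mg/L


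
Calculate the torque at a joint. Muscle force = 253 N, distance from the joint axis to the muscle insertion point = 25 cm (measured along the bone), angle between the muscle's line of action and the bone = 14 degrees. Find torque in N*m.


Torque = F * d * sin(theta)   (moment arm = d*sin(theta))
d = 25 cm = 0.25 m
Torque = 253 * 0.25 * sin(14)
Torque = 15.3 N*m


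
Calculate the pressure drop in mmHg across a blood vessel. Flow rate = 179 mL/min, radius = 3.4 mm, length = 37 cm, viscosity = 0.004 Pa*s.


dP = 8*mu*L*Q / (pi*r^4)
Q = 179 mL/min = 2.98333e-06 m^3/s
dP = 84.1371 Pa = 84.1371 / 133.322 mmHg = 0.6311 mmHg


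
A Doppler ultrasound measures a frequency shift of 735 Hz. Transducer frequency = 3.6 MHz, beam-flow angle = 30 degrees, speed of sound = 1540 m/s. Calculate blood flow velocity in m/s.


v = fd * c / (2 * f0 * cos(theta))
v = 735 * 1540 / (2 * 3.6000e+06 * cos(30))
v = 0.1815 m/s


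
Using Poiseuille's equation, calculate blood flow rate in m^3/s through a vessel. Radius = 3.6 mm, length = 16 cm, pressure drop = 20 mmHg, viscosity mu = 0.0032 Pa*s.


Q = pi*r^4*dP / (8*mu*L)
r = 0.0036 m, L = 0.16 m
dP = 20 mmHg = 2666.44 Pa
Q = 3.4350e-04 m^3/s


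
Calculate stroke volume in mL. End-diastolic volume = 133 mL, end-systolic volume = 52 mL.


SV = EDV - ESV
SV = 133 - 52
SV = 81 mL


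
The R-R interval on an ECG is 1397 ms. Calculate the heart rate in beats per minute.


HR = 60 / RR_interval(s)
RR = 1397 ms = 1.397 s
HR = 60 / 1.397 = 42.95 bpm


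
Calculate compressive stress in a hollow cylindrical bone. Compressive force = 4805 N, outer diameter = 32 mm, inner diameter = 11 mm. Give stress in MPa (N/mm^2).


A = pi*(r_o^2 - r_i^2)
r_o = 16 mm, r_i = 5.5 mm
A = 709.215 mm^2
sigma = F/A = 4805 / 709.215
sigma = 6.775 MPa


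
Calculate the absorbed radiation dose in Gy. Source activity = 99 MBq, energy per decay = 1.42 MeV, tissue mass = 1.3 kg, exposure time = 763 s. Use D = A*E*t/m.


A = 99 MBq = 9.9000e+07 Bq
E = 1.42 MeV = 2.27484e-13 J
D = A*E*t/m = 9.9000e+07*2.27484e-13*763/1.3
D = 0.01322 Gy


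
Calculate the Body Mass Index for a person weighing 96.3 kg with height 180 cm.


BMI = weight / height^2
height = 180 cm = 1.8 m
BMI = 96.3 / 1.8^2
BMI = 29.72 kg/m^2


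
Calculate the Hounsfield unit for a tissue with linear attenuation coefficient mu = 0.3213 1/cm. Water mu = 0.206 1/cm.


HU = ((mu_tissue - mu_water) / mu_water) * 1000
HU = ((0.3213 - 0.206) / 0.206) * 1000
HU = 559.7


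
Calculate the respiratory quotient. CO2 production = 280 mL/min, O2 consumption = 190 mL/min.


RQ = VCO2 / VO2
RQ = 280 / 190
RQ = 1.474


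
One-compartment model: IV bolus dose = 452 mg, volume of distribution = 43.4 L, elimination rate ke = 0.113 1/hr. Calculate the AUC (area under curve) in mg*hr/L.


C0 = Dose/Vd = 452/43.4 = 10.4147 mg/L
AUC = C0/ke = 10.4147/0.113
AUC = 92.17 mg*hr/L


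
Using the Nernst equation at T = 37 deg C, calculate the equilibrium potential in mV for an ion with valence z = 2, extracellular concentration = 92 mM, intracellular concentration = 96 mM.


E = (RT/(zF)) * ln(C_out/C_in)
T = 37 + 273.15 = 310.15 K
E = (8.314 * 310.15 / (2 * 96485)) * ln(92/96)
E = -0.5687 mV


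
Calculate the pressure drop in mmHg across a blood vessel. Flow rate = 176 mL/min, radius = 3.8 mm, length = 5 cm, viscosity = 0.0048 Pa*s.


dP = 8*mu*L*Q / (pi*r^4)
Q = 176 mL/min = 2.93333e-06 m^3/s
dP = 8.59761 Pa = 8.59761 / 133.322 mmHg = 0.06449 mmHg


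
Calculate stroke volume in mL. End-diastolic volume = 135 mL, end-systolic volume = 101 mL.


SV = EDV - ESV
SV = 135 - 101
SV = 34 mL


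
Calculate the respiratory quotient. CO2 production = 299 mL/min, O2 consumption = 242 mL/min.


RQ = VCO2 / VO2
RQ = 299 / 242
RQ = 1.236


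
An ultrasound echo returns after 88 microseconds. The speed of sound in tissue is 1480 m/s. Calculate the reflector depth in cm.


depth = c * t / 2
t = 88 us = 8.8000e-05 s
depth = 1480 * 8.8000e-05 / 2
depth = 0.06512 m = 6.512 cm


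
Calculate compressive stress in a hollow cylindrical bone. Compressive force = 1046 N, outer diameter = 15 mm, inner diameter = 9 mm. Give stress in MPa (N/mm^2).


A = pi*(r_o^2 - r_i^2)
r_o = 7.5 mm, r_i = 4.5 mm
A = 113.097 mm^2
sigma = F/A = 1046 / 113.097
sigma = 9.249 MPa


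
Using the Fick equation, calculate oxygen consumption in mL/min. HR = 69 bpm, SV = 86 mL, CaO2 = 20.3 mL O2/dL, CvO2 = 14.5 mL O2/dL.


CO = HR*SV = 69*86/1000 = 5.934 L/min
a-v O2 diff = 20.3 - 14.5 = 5.8 mL/dL
VO2 = CO * (CaO2-CvO2) * 10 dL/L
VO2 = 5.934 * 5.8 * 10
VO2 = 344.2 mL/min


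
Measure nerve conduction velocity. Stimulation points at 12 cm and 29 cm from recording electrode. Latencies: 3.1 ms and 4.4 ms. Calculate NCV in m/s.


Distance = (29 - 12) / 100 = 0.17 m
dt = (4.4 - 3.1) / 1000 = 0.0013 s
NCV = dist / dt = 130.8 m/s


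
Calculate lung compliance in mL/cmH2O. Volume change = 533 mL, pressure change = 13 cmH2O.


C = dV / dP
C = 533 / 13
C = 41 mL/cmH2O


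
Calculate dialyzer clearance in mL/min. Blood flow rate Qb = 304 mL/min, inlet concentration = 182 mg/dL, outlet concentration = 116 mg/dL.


K = Qb * (Cb_in - Cb_out) / Cb_in
K = 304 * (182 - 116) / 182
K = 110.2 mL/min


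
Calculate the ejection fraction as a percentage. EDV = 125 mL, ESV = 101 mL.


SV = EDV - ESV = 125 - 101 = 24 mL
EF = SV/EDV * 100 = 24/125 * 100
EF = 19.2%


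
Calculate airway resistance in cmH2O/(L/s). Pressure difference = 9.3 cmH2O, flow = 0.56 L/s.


R = dP / flow
R = 9.3 / 0.56
R = 16.61 cmH2O/(L/s)


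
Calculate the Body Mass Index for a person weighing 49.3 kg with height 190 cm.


BMI = weight / height^2
height = 190 cm = 1.9 m
BMI = 49.3 / 1.9^2
BMI = 13.66 kg/m^2


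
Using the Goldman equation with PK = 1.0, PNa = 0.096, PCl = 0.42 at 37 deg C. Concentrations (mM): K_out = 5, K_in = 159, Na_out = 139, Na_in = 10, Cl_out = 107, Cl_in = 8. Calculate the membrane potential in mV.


Vm = (RT/F)*ln((PK*Ko + PNa*Nao + PCl*Cli)/(PK*Ki + PNa*Nai + PCl*Clo))
Numer = 21.704, Denom = 204.9
Vm = -60 mV


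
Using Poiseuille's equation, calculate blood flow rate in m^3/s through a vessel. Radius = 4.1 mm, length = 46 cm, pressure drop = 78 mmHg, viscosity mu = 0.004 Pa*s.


Q = pi*r^4*dP / (8*mu*L)
r = 0.0041 m, L = 0.46 m
dP = 78 mmHg = 10399.116 Pa
Q = 6.2715e-04 m^3/s


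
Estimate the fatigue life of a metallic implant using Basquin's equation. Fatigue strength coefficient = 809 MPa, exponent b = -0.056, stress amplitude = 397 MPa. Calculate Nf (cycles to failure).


sigma_a = sigma_f' * (2Nf)^b
2Nf = (sigma_a/sigma_f')^(1/b)
2Nf = (397/809)^(1/-0.056)
2Nf = 331649.11
Nf = 1.658e+05


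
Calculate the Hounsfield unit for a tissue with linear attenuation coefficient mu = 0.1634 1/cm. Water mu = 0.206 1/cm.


HU = ((mu_tissue - mu_water) / mu_water) * 1000
HU = ((0.1634 - 0.206) / 0.206) * 1000
HU = -206.8


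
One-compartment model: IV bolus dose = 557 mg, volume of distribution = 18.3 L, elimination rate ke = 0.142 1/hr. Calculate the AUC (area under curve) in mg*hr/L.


C0 = Dose/Vd = 557/18.3 = 30.4372 mg/L
AUC = C0/ke = 30.4372/0.142
AUC = 214.3 mg*hr/L


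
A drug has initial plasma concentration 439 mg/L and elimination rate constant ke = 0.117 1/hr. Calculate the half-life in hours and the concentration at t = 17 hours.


t_half = ln(2) / ke = 0.693147 / 0.117 = 5.924 hr
C(t) = C0 * exp(-ke*t) = 439 * exp(-0.117*17)
C(17) = 60.07 mg/L


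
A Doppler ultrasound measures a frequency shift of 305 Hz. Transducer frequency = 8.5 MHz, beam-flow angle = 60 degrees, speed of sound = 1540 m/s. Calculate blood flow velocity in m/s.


v = fd * c / (2 * f0 * cos(theta))
v = 305 * 1540 / (2 * 8.5000e+06 * cos(60))
v = 0.05526 m/s


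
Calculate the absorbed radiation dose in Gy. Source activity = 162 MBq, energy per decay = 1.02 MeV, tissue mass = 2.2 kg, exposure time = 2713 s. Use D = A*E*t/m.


A = 162 MBq = 1.6200e+08 Bq
E = 1.02 MeV = 1.63404e-13 J
D = A*E*t/m = 1.6200e+08*1.63404e-13*2713/2.2
D = 0.03264 Gy


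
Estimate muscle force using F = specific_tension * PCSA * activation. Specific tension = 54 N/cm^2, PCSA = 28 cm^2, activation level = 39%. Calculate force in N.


F = sigma * PCSA * activation
F = 54 * 28 * 0.39
F = 589.7 N


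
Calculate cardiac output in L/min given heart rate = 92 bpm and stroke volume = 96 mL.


CO = HR * SV
CO = 92 * 96 / 1000
CO = 8.832 L/min


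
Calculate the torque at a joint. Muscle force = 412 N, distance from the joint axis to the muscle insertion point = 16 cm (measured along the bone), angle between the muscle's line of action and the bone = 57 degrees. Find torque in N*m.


Torque = F * d * sin(theta)   (moment arm = d*sin(theta))
d = 16 cm = 0.16 m
Torque = 412 * 0.16 * sin(57)
Torque = 55.29 N*m


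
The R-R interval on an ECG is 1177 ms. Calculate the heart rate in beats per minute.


HR = 60 / RR_interval(s)
RR = 1177 ms = 1.177 s
HR = 60 / 1.177 = 50.98 bpm


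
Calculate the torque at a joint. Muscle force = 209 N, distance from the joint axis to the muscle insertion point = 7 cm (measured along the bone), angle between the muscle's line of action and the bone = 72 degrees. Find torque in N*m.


Torque = F * d * sin(theta)   (moment arm = d*sin(theta))
d = 7 cm = 0.07 m
Torque = 209 * 0.07 * sin(72)
Torque = 13.91 N*m


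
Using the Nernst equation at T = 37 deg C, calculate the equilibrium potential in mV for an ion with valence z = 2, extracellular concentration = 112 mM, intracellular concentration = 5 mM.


E = (RT/(zF)) * ln(C_out/C_in)
T = 37 + 273.15 = 310.15 K
E = (8.314 * 310.15 / (2 * 96485)) * ln(112/5)
E = 41.55 mV


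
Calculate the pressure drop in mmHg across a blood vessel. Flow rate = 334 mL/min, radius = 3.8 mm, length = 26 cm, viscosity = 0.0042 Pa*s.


dP = 8*mu*L*Q / (pi*r^4)
Q = 334 mL/min = 5.56667e-06 m^3/s
dP = 74.2376 Pa = 74.2376 / 133.322 mmHg = 0.5568 mmHg


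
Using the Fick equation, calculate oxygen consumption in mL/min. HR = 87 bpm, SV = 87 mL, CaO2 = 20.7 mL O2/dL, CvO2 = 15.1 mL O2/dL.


CO = HR*SV = 87*87/1000 = 7.569 L/min
a-v O2 diff = 20.7 - 15.1 = 5.6 mL/dL
VO2 = CO * (CaO2-CvO2) * 10 dL/L
VO2 = 7.569 * 5.6 * 10
VO2 = 423.9 mL/min


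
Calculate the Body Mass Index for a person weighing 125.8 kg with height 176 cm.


BMI = weight / height^2
height = 176 cm = 1.76 m
BMI = 125.8 / 1.76^2
BMI = 40.61 kg/m^2


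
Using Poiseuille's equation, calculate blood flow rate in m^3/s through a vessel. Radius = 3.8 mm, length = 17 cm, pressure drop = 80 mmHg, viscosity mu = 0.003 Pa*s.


Q = pi*r^4*dP / (8*mu*L)
r = 0.0038 m, L = 0.17 m
dP = 80 mmHg = 10665.76 Pa
Q = 0.001712 m^3/s


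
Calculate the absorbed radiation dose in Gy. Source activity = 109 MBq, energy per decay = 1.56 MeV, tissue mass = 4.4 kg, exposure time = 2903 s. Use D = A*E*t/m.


A = 109 MBq = 1.0900e+08 Bq
E = 1.56 MeV = 2.49912e-13 J
D = A*E*t/m = 1.0900e+08*2.49912e-13*2903/4.4
D = 0.01797 Gy


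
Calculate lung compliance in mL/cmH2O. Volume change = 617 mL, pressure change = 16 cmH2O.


C = dV / dP
C = 617 / 16
C = 38.56 mL/cmH2O


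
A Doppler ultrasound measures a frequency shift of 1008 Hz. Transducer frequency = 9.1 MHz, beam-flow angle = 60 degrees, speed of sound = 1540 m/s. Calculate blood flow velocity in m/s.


v = fd * c / (2 * f0 * cos(theta))
v = 1008 * 1540 / (2 * 9.1000e+06 * cos(60))
v = 0.1706 m/s


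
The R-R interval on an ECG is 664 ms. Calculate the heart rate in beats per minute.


HR = 60 / RR_interval(s)
RR = 664 ms = 0.664 s
HR = 60 / 0.664 = 90.36 bpm


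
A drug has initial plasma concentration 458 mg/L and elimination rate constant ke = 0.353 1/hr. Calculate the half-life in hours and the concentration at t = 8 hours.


t_half = ln(2) / ke = 0.693147 / 0.353 = 1.964 hr
C(t) = C0 * exp(-ke*t) = 458 * exp(-0.353*8)
C(8) = 27.19 mg/L


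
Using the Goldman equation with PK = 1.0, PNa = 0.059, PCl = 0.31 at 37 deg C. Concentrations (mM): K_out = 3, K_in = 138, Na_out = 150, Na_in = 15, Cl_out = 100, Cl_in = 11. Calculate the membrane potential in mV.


Vm = (RT/F)*ln((PK*Ko + PNa*Nao + PCl*Cli)/(PK*Ki + PNa*Nai + PCl*Clo))
Numer = 15.26, Denom = 169.885
Vm = -64.4 mV


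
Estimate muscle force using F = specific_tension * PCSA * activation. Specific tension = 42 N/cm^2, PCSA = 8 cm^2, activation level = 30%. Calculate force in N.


F = sigma * PCSA * activation
F = 42 * 8 * 0.3
F = 100.8 N


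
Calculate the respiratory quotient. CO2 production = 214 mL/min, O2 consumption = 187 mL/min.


RQ = VCO2 / VO2
RQ = 214 / 187
RQ = 1.144


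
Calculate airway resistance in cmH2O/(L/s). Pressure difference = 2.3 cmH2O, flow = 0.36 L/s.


R = dP / flow
R = 2.3 / 0.36
R = 6.389 cmH2O/(L/s)


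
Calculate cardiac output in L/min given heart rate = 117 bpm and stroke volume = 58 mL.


CO = HR * SV
CO = 117 * 58 / 1000
CO = 6.786 L/min


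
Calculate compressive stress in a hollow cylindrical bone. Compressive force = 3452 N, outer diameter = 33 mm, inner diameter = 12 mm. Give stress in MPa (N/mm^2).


A = pi*(r_o^2 - r_i^2)
r_o = 16.5 mm, r_i = 6 mm
A = 742.201 mm^2
sigma = F/A = 3452 / 742.201
sigma = 4.651 MPa


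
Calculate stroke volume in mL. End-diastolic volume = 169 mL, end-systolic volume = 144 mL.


SV = EDV - ESV
SV = 169 - 144
SV = 25 mL


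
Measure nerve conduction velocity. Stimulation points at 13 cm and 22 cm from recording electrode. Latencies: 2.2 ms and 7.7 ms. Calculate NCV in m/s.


Distance = (22 - 13) / 100 = 0.09 m
dt = (7.7 - 2.2) / 1000 = 0.0055 s
NCV = dist / dt = 16.36 m/s


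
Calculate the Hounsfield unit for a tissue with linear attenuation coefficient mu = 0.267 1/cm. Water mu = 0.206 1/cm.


HU = ((mu_tissue - mu_water) / mu_water) * 1000
HU = ((0.267 - 0.206) / 0.206) * 1000
HU = 296.1


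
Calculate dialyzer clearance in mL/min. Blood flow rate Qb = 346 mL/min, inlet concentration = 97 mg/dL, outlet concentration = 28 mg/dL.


K = Qb * (Cb_in - Cb_out) / Cb_in
K = 346 * (97 - 28) / 97
K = 246.1 mL/min


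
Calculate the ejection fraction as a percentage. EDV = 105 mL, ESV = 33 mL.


SV = EDV - ESV = 105 - 33 = 72 mL
EF = SV/EDV * 100 = 72/105 * 100
EF = 68.57%


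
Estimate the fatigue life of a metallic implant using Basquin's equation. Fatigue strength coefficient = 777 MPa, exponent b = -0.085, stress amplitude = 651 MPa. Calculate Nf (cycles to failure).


sigma_a = sigma_f' * (2Nf)^b
2Nf = (sigma_a/sigma_f')^(1/b)
2Nf = (651/777)^(1/-0.085)
2Nf = 8.0167872
Nf = 4.008


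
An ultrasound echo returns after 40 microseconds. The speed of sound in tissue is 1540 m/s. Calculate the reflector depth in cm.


depth = c * t / 2
t = 40 us = 4.0000e-05 s
depth = 1540 * 4.0000e-05 / 2
depth = 0.0308 m = 3.08 cm


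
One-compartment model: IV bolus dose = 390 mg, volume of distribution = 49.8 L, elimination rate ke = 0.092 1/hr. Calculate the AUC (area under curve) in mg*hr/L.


C0 = Dose/Vd = 390/49.8 = 7.83133 mg/L
AUC = C0/ke = 7.83133/0.092
AUC = 85.12 mg*hr/L


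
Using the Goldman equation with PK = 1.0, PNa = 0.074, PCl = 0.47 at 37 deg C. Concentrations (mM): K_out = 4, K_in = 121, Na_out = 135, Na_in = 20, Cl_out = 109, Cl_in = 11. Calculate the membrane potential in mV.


Vm = (RT/F)*ln((PK*Ko + PNa*Nao + PCl*Cli)/(PK*Ki + PNa*Nai + PCl*Clo))
Numer = 19.16, Denom = 173.71
Vm = -58.92 mV


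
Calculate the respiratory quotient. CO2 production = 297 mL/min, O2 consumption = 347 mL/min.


RQ = VCO2 / VO2
RQ = 297 / 347
RQ = 0.8559


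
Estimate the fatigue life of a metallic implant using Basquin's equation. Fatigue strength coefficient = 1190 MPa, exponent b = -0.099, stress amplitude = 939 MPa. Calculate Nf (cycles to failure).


sigma_a = sigma_f' * (2Nf)^b
2Nf = (sigma_a/sigma_f')^(1/b)
2Nf = (939/1190)^(1/-0.099)
2Nf = 10.944748
Nf = 5.472


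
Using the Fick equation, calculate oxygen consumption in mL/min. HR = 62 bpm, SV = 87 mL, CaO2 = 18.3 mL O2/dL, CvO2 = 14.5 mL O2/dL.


CO = HR*SV = 62*87/1000 = 5.394 L/min
a-v O2 diff = 18.3 - 14.5 = 3.8 mL/dL
VO2 = CO * (CaO2-CvO2) * 10 dL/L
VO2 = 5.394 * 3.8 * 10
VO2 = 205 mL/min


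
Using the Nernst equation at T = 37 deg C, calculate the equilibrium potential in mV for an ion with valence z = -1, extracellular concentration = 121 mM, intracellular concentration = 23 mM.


E = (RT/(zF)) * ln(C_out/C_in)
T = 37 + 273.15 = 310.15 K
E = (8.314 * 310.15 / (-1 * 96485)) * ln(121/23)
E = -44.37 mV


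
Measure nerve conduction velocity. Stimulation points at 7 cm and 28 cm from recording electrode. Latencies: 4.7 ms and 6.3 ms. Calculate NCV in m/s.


Distance = (28 - 7) / 100 = 0.21 m
dt = (6.3 - 4.7) / 1000 = 0.0016 s
NCV = dist / dt = 131.3 m/s


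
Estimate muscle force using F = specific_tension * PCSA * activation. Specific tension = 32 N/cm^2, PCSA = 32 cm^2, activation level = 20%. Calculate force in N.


F = sigma * PCSA * activation
F = 32 * 32 * 0.2
F = 204.8 N


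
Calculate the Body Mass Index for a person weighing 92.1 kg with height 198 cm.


BMI = weight / height^2
height = 198 cm = 1.98 m
BMI = 92.1 / 1.98^2
BMI = 23.49 kg/m^2


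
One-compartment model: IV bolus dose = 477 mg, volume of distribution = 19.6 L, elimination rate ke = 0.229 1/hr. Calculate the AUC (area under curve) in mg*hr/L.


C0 = Dose/Vd = 477/19.6 = 24.3367 mg/L
AUC = C0/ke = 24.3367/0.229
AUC = 106.3 mg*hr/L


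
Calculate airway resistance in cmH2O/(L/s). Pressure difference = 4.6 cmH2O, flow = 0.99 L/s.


R = dP / flow
R = 4.6 / 0.99
R = 4.646 cmH2O/(L/s)


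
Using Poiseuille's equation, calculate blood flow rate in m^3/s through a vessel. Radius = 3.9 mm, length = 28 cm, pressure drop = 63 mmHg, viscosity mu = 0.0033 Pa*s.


Q = pi*r^4*dP / (8*mu*L)
r = 0.0039 m, L = 0.28 m
dP = 63 mmHg = 8399.286 Pa
Q = 8.2583e-04 m^3/s


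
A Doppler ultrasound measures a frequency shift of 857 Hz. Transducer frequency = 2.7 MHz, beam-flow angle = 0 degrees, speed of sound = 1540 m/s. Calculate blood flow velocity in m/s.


v = fd * c / (2 * f0 * cos(theta))
v = 857 * 1540 / (2 * 2.7000e+06 * cos(0))
v = 0.2444 m/s


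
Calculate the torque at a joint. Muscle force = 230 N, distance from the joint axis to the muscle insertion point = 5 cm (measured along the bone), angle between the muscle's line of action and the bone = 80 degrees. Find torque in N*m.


Torque = F * d * sin(theta)   (moment arm = d*sin(theta))
d = 5 cm = 0.05 m
Torque = 230 * 0.05 * sin(80)
Torque = 11.33 N*m


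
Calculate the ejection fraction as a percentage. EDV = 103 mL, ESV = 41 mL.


SV = EDV - ESV = 103 - 41 = 62 mL
EF = SV/EDV * 100 = 62/103 * 100
EF = 60.19%


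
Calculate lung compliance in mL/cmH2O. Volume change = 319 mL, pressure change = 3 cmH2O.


C = dV / dP
C = 319 / 3
C = 106.3 mL/cmH2O


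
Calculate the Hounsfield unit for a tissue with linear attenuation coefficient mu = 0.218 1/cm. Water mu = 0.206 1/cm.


HU = ((mu_tissue - mu_water) / mu_water) * 1000
HU = ((0.218 - 0.206) / 0.206) * 1000
HU = 58.25


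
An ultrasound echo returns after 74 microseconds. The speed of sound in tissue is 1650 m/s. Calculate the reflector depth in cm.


depth = c * t / 2
t = 74 us = 7.4000e-05 s
depth = 1650 * 7.4000e-05 / 2
depth = 0.06105 m = 6.105 cm


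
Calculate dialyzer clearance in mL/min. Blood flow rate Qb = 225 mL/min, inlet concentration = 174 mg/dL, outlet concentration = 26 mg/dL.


K = Qb * (Cb_in - Cb_out) / Cb_in
K = 225 * (174 - 26) / 174
K = 191.4 mL/min


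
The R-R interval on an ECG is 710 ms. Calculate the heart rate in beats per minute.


HR = 60 / RR_interval(s)
RR = 710 ms = 0.71 s
HR = 60 / 0.71 = 84.51 bpm


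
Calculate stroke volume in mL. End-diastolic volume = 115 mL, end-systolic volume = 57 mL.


SV = EDV - ESV
SV = 115 - 57
SV = 58 mL


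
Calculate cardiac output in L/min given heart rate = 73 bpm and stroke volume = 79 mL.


CO = HR * SV
CO = 73 * 79 / 1000
CO = 5.767 L/min


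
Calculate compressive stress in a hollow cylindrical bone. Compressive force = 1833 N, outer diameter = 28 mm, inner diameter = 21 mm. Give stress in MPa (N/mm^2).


A = pi*(r_o^2 - r_i^2)
r_o = 14 mm, r_i = 10.5 mm
A = 269.392 mm^2
sigma = F/A = 1833 / 269.392
sigma = 6.804 MPa


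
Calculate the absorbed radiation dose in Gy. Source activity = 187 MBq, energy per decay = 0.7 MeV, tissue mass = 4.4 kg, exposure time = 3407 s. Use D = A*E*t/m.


A = 187 MBq = 1.8700e+08 Bq
E = 0.7 MeV = 1.1214e-13 J
D = A*E*t/m = 1.8700e+08*1.1214e-13*3407/4.4
D = 0.01624 Gy


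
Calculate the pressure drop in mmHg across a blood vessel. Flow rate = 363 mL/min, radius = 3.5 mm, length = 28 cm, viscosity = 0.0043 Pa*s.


dP = 8*mu*L*Q / (pi*r^4)
Q = 363 mL/min = 6.05e-06 m^3/s
dP = 123.609 Pa = 123.609 / 133.322 mmHg = 0.9271 mmHg


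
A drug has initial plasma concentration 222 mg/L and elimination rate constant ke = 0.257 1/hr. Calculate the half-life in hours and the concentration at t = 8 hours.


t_half = ln(2) / ke = 0.693147 / 0.257 = 2.697 hr
C(t) = C0 * exp(-ke*t) = 222 * exp(-0.257*8)
C(8) = 28.41 mg/L


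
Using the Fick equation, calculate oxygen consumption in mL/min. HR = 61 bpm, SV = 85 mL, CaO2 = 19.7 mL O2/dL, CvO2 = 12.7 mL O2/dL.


CO = HR*SV = 61*85/1000 = 5.185 L/min
a-v O2 diff = 19.7 - 12.7 = 7 mL/dL
VO2 = CO * (CaO2-CvO2) * 10 dL/L
VO2 = 5.185 * 7 * 10
VO2 = 362.9 mL/min


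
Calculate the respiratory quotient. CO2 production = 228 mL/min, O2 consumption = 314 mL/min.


RQ = VCO2 / VO2
RQ = 228 / 314
RQ = 0.7261


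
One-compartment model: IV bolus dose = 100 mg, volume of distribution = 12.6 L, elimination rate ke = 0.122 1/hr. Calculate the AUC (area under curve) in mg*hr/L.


C0 = Dose/Vd = 100/12.6 = 7.93651 mg/L
AUC = C0/ke = 7.93651/0.122
AUC = 65.05 mg*hr/L


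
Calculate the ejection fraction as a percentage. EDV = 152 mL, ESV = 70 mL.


SV = EDV - ESV = 152 - 70 = 82 mL
EF = SV/EDV * 100 = 82/152 * 100
EF = 53.95%


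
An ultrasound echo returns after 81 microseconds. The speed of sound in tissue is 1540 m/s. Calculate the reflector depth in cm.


depth = c * t / 2
t = 81 us = 8.1000e-05 s
depth = 1540 * 8.1000e-05 / 2
depth = 0.06237 m = 6.237 cm


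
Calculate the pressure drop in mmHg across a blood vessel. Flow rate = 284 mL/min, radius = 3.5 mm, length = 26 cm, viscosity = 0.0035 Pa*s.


dP = 8*mu*L*Q / (pi*r^4)
Q = 284 mL/min = 4.73333e-06 m^3/s
dP = 73.0931 Pa = 73.0931 / 133.322 mmHg = 0.5482 mmHg


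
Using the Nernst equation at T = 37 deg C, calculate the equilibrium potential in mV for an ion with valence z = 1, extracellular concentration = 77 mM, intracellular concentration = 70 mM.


E = (RT/(zF)) * ln(C_out/C_in)
T = 37 + 273.15 = 310.15 K
E = (8.314 * 310.15 / (1 * 96485)) * ln(77/70)
E = 2.547 mV


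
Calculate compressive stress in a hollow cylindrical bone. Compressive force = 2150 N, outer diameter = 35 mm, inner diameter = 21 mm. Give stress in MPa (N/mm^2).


A = pi*(r_o^2 - r_i^2)
r_o = 17.5 mm, r_i = 10.5 mm
A = 615.752 mm^2
sigma = F/A = 2150 / 615.752
sigma = 3.492 MPa


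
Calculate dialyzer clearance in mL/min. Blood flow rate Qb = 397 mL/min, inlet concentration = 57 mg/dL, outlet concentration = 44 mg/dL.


K = Qb * (Cb_in - Cb_out) / Cb_in
K = 397 * (57 - 44) / 57
K = 90.54 mL/min


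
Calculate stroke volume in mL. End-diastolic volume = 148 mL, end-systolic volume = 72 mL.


SV = EDV - ESV
SV = 148 - 72
SV = 76 mL


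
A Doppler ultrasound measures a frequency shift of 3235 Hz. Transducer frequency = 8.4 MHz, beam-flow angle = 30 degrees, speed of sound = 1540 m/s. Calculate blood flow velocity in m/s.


v = fd * c / (2 * f0 * cos(theta))
v = 3235 * 1540 / (2 * 8.4000e+06 * cos(30))
v = 0.3424 m/s


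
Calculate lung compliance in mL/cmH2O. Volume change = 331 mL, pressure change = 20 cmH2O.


C = dV / dP
C = 331 / 20
C = 16.55 mL/cmH2O


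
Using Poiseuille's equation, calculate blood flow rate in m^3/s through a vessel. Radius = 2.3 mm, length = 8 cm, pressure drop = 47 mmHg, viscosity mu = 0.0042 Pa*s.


Q = pi*r^4*dP / (8*mu*L)
r = 0.0023 m, L = 0.08 m
dP = 47 mmHg = 6266.134 Pa
Q = 2.0494e-04 m^3/s


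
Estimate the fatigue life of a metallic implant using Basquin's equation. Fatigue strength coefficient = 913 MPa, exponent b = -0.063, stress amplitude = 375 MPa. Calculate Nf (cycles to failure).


sigma_a = sigma_f' * (2Nf)^b
2Nf = (sigma_a/sigma_f')^(1/b)
2Nf = (375/913)^(1/-0.063)
2Nf = 1361320.8
Nf = 6.807e+05


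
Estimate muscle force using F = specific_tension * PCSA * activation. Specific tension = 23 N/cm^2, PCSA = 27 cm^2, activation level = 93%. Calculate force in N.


F = sigma * PCSA * activation
F = 23 * 27 * 0.93
F = 577.5 N
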